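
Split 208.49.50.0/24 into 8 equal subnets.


New prefix = 24 + 3 = 27
Each subnet has 32 addresses
  208.49.50.0/27
  208.49.50.32/27
  208.49.50.64/27
  208.49.50.96/27
  208.49.50.128/27
  208.49.50.160/27
  208.49.50.192/27
  208.49.50.224/27
Subnets: 208.49.50.0/27, 208.49.50.32/27, 208.49.50.64/27, 208.49.50.96/27, 208.49.50.128/27, 208.49.50.160/27, 208.49.50.192/27, 208.49.50.224/27


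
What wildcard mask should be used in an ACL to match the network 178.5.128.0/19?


Subnet mask: 255.255.224.0
Wildcard = 255.255.255.255 - subnet mask
255 - 255 = 0
255 - 255 = 0
255 - 224 = 31
255 - 0 = 255
Wildcard: 0.0.31.255


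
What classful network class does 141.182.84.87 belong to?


First octet: 141
Binary: 10001101
10xxxxxx -> Class B (128-191)
Class B, default mask 255.255.0.0 (/16)


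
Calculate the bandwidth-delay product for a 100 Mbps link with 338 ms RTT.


BDP = bandwidth * RTT
= 100 Mbps * 338 ms
= 100 * 1e6 * 338 / 1000 bits
= 33800000 bits
= 4225000 bytes
= 4125.9766 KB
BDP = 33800000 bits (4225000 bytes)


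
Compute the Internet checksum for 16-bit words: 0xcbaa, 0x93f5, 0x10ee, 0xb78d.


Sum all words (with carry folding):
+ 0xcbaa = 0xcbaa
+ 0x93f5 = 0x5fa0
+ 0x10ee = 0x708e
+ 0xb78d = 0x281c
One's complement: ~0x281c
Checksum = 0xd7e3


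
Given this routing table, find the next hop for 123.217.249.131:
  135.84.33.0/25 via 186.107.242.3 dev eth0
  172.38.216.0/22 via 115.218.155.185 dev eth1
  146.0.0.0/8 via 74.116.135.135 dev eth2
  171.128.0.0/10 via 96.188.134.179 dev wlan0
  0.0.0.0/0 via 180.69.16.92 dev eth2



Longest prefix match for 123.217.249.131:
  /25 135.84.33.0: no
  /22 172.38.216.0: no
  /8 146.0.0.0: no
  /10 171.128.0.0: no
  /0 0.0.0.0: MATCH
Selected: next-hop 180.69.16.92 via eth2 (matched /0)


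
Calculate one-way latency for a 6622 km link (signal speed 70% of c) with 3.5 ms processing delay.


Speed = 0.7 * 3e5 km/s = 210000 km/s
Propagation delay = 6622 / 210000 = 0.0315 s = 31.5333 ms
Processing delay = 3.5 ms
Total one-way latency = 35.0333 ms


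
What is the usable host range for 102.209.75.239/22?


Network: 102.209.72.0
Broadcast: 102.209.75.255
First usable = network + 1
Last usable = broadcast - 1
Range: 102.209.72.1 to 102.209.75.254


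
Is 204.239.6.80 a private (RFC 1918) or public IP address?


RFC 1918 private ranges:
  10.0.0.0/8 (10.0.0.0 - 10.255.255.255)
  172.16.0.0/12 (172.16.0.0 - 172.31.255.255)
  192.168.0.0/16 (192.168.0.0 - 192.168.255.255)
Public (not in any RFC 1918 range)


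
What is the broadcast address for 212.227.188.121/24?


Network: 212.227.188.0/24
Host bits = 8
Set all host bits to 1:
Broadcast: 212.227.188.255


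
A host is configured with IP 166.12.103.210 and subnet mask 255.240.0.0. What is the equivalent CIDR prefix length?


Binary: 11111111.11110000.00000000.00000000
Count leading 1s
Prefix: /12


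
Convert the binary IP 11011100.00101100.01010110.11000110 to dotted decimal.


11011100 = 220
00101100 = 44
01010110 = 86
11000110 = 198
IP: 220.44.86.198


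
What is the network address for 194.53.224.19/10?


IP:   11000010.00110101.11100000.00010011
Mask: 11111111.11000000.00000000.00000000
AND operation:
Net:  11000010.00000000.00000000.00000000
Network: 194.0.0.0/10


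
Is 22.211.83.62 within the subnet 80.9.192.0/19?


Subnet network: 80.9.192.0
Test IP AND mask: 22.211.64.0
No, 22.211.83.62 is not in 80.9.192.0/19


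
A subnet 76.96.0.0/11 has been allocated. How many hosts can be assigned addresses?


Host bits = 32 - 11 = 21
Total addresses = 2^21 = 2097152
Usable = total - 2 (network and broadcast)
Usable hosts: 2097150


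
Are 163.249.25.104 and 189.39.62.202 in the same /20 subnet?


Mask: 255.255.240.0
163.249.25.104 AND mask = 163.249.16.0
189.39.62.202 AND mask = 189.39.48.0
No, different subnets (163.249.16.0 vs 189.39.48.0)


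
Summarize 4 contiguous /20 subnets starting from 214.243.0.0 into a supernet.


Original prefix: /20
Number of subnets: 4 = 2^2
New prefix = 20 - 2 = 18
Supernet: 214.243.0.0/18


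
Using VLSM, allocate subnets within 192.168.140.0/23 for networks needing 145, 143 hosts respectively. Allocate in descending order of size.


145 hosts -> /24 (254 usable): 192.168.140.0/24
143 hosts -> /24 (254 usable): 192.168.141.0/24
Allocation: 192.168.140.0/24 (145 hosts, 254 usable); 192.168.141.0/24 (143 hosts, 254 usable)


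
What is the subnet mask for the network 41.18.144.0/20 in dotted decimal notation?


/20 means 20 network bits, 12 host bits
Binary: 11111111111111111111000000000000
Mask: 255.255.240.0


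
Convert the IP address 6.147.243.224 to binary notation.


6 = 00000110
147 = 10010011
243 = 11110011
224 = 11100000
Binary: 00000110.10010011.11110011.11100000


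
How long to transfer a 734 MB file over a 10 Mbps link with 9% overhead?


Effective throughput = 10 * (1 - 9/100) = 9.1 Mbps
File size in Mb = 734 * 8 = 5872 Mb
Time = 5872 / 9.1
Time = 645.2747 seconds


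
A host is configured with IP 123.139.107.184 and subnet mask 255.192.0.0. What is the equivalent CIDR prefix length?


Binary: 11111111.11000000.00000000.00000000
Count leading 1s
Prefix: /10


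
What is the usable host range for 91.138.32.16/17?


Network: 91.138.0.0
Broadcast: 91.138.127.255
First usable = network + 1
Last usable = broadcast - 1
Range: 91.138.0.1 to 91.138.127.254


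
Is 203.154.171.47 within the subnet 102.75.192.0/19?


Subnet network: 102.75.192.0
Test IP AND mask: 203.154.160.0
No, 203.154.171.47 is not in 102.75.192.0/19


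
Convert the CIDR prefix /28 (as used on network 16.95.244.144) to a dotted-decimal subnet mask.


/28 means 28 network bits, 4 host bits
Binary: 11111111111111111111111111110000
Mask: 255.255.255.240


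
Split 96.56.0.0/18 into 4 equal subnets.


New prefix = 18 + 2 = 20
Each subnet has 4096 addresses
  96.56.0.0/20
  96.56.16.0/20
  96.56.32.0/20
  96.56.48.0/20
Subnets: 96.56.0.0/20, 96.56.16.0/20, 96.56.32.0/20, 96.56.48.0/20


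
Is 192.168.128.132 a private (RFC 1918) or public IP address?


RFC 1918 private ranges:
  10.0.0.0/8 (10.0.0.0 - 10.255.255.255)
  172.16.0.0/12 (172.16.0.0 - 172.31.255.255)
  192.168.0.0/16 (192.168.0.0 - 192.168.255.255)
Private (in 192.168.0.0/16)


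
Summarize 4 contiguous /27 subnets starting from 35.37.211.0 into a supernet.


Original prefix: /27
Number of subnets: 4 = 2^2
New prefix = 27 - 2 = 25
Supernet: 35.37.211.0/25


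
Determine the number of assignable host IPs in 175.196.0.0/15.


Host bits = 32 - 15 = 17
Total addresses = 2^17 = 131072
Usable = total - 2 (network and broadcast)
Usable hosts: 131070


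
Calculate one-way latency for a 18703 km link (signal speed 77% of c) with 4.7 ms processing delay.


Speed = 0.77 * 3e5 km/s = 231000 km/s
Propagation delay = 18703 / 231000 = 0.081 s = 80.9654 ms
Processing delay = 4.7 ms
Total one-way latency = 85.6654 ms


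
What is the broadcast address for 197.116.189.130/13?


Network: 197.112.0.0/13
Host bits = 19
Set all host bits to 1:
Broadcast: 197.119.255.255


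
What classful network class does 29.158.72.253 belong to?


First octet: 29
Binary: 00011101
0xxxxxxx -> Class A (1-126)
Class A, default mask 255.0.0.0 (/8)


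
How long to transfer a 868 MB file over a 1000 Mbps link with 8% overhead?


Effective throughput = 1000 * (1 - 8/100) = 920 Mbps
File size in Mb = 868 * 8 = 6944 Mb
Time = 6944 / 920
Time = 7.5478 seconds


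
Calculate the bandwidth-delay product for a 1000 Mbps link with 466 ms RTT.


BDP = bandwidth * RTT
= 1000 Mbps * 466 ms
= 1000 * 1e6 * 466 / 1000 bits
= 466000000 bits
= 58250000 bytes
= 56884.7656 KB
BDP = 466000000 bits (58250000 bytes)


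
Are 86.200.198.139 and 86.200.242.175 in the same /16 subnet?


Mask: 255.255.0.0
86.200.198.139 AND mask = 86.200.0.0
86.200.242.175 AND mask = 86.200.0.0
Yes, same subnet (86.200.0.0)


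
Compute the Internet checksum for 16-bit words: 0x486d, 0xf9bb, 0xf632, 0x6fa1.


Sum all words (with carry folding):
+ 0x486d = 0x486d
+ 0xf9bb = 0x4229
+ 0xf632 = 0x385c
+ 0x6fa1 = 0xa7fd
One's complement: ~0xa7fd
Checksum = 0x5802


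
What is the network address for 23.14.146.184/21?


IP:   00010111.00001110.10010010.10111000
Mask: 11111111.11111111.11111000.00000000
AND operation:
Net:  00010111.00001110.10010000.00000000
Network: 23.14.144.0/21


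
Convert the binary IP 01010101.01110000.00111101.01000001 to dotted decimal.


01010101 = 85
01110000 = 112
00111101 = 61
01000001 = 65
IP: 85.112.61.65


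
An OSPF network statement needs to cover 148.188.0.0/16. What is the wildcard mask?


Subnet mask: 255.255.0.0
Wildcard = 255.255.255.255 - subnet mask
255 - 255 = 0
255 - 255 = 0
255 - 0 = 255
255 - 0 = 255
Wildcard: 0.0.255.255


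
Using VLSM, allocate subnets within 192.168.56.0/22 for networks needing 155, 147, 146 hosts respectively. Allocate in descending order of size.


155 hosts -> /24 (254 usable): 192.168.56.0/24
147 hosts -> /24 (254 usable): 192.168.57.0/24
146 hosts -> /24 (254 usable): 192.168.58.0/24
Allocation: 192.168.56.0/24 (155 hosts, 254 usable); 192.168.57.0/24 (147 hosts, 254 usable); 192.168.58.0/24 (146 hosts, 254 usable)


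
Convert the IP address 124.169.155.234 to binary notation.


124 = 01111100
169 = 10101001
155 = 10011011
234 = 11101010
Binary: 01111100.10101001.10011011.11101010


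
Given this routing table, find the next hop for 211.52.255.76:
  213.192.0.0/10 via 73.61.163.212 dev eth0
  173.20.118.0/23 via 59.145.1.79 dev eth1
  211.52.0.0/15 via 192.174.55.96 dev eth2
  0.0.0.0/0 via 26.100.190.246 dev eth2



Longest prefix match for 211.52.255.76:
  /10 213.192.0.0: no
  /23 173.20.118.0: no
  /15 211.52.0.0: MATCH
  /0 0.0.0.0: MATCH
Selected: next-hop 192.174.55.96 via eth2 (matched /15)


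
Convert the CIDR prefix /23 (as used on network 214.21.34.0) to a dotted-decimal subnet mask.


/23 means 23 network bits, 9 host bits
Binary: 11111111111111111111111000000000
Mask: 255.255.254.0


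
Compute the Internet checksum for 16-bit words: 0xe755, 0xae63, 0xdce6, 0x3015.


Sum all words (with carry folding):
+ 0xe755 = 0xe755
+ 0xae63 = 0x95b9
+ 0xdce6 = 0x72a0
+ 0x3015 = 0xa2b5
One's complement: ~0xa2b5
Checksum = 0x5d4a


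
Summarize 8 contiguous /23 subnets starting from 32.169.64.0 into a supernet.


Original prefix: /23
Number of subnets: 8 = 2^3
New prefix = 23 - 3 = 20
Supernet: 32.169.64.0/20


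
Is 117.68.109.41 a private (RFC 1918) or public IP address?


RFC 1918 private ranges:
  10.0.0.0/8 (10.0.0.0 - 10.255.255.255)
  172.16.0.0/12 (172.16.0.0 - 172.31.255.255)
  192.168.0.0/16 (192.168.0.0 - 192.168.255.255)
Public (not in any RFC 1918 range)


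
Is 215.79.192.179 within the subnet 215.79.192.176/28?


Subnet network: 215.79.192.176
Test IP AND mask: 215.79.192.176
Yes, 215.79.192.179 is in 215.79.192.176/28


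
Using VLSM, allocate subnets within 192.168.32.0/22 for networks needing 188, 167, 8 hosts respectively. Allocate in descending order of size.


188 hosts -> /24 (254 usable): 192.168.32.0/24
167 hosts -> /24 (254 usable): 192.168.33.0/24
8 hosts -> /28 (14 usable): 192.168.34.0/28
Allocation: 192.168.32.0/24 (188 hosts, 254 usable); 192.168.33.0/24 (167 hosts, 254 usable); 192.168.34.0/28 (8 hosts, 14 usable)


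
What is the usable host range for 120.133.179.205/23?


Network: 120.133.178.0
Broadcast: 120.133.179.255
First usable = network + 1
Last usable = broadcast - 1
Range: 120.133.178.1 to 120.133.179.254


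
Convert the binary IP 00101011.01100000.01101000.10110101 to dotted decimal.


00101011 = 43
01100000 = 96
01101000 = 104
10110101 = 181
IP: 43.96.104.181


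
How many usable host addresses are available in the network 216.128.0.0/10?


Host bits = 32 - 10 = 22
Total addresses = 2^22 = 4194304
Usable = total - 2 (network and broadcast)
Usable hosts: 4194302


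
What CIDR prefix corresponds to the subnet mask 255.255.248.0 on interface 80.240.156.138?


Binary: 11111111.11111111.11111000.00000000
Count leading 1s
Prefix: /21


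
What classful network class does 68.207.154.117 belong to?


First octet: 68
Binary: 01000100
0xxxxxxx -> Class A (1-126)
Class A, default mask 255.0.0.0 (/8)


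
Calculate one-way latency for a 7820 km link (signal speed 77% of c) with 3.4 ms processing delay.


Speed = 0.77 * 3e5 km/s = 231000 km/s
Propagation delay = 7820 / 231000 = 0.0339 s = 33.8528 ms
Processing delay = 3.4 ms
Total one-way latency = 37.2528 ms


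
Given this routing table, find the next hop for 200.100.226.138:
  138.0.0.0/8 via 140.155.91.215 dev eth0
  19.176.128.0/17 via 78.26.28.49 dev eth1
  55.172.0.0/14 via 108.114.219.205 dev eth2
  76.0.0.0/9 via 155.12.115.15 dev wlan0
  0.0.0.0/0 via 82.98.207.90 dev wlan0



Longest prefix match for 200.100.226.138:
  /8 138.0.0.0: no
  /17 19.176.128.0: no
  /14 55.172.0.0: no
  /9 76.0.0.0: no
  /0 0.0.0.0: MATCH
Selected: next-hop 82.98.207.90 via wlan0 (matched /0)


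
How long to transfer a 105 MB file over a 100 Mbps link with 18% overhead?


Effective throughput = 100 * (1 - 18/100) = 82 Mbps
File size in Mb = 105 * 8 = 840 Mb
Time = 840 / 82
Time = 10.2439 seconds


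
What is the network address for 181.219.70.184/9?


IP:   10110101.11011011.01000110.10111000
Mask: 11111111.10000000.00000000.00000000
AND operation:
Net:  10110101.10000000.00000000.00000000
Network: 181.128.0.0/9


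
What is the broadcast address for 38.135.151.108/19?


Network: 38.135.128.0/19
Host bits = 13
Set all host bits to 1:
Broadcast: 38.135.159.255


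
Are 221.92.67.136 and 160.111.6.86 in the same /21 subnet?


Mask: 255.255.248.0
221.92.67.136 AND mask = 221.92.64.0
160.111.6.86 AND mask = 160.111.0.0
No, different subnets (221.92.64.0 vs 160.111.0.0)


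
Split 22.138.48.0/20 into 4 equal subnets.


New prefix = 20 + 2 = 22
Each subnet has 1024 addresses
  22.138.48.0/22
  22.138.52.0/22
  22.138.56.0/22
  22.138.60.0/22
Subnets: 22.138.48.0/22, 22.138.52.0/22, 22.138.56.0/22, 22.138.60.0/22


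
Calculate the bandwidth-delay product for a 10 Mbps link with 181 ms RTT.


BDP = bandwidth * RTT
= 10 Mbps * 181 ms
= 10 * 1e6 * 181 / 1000 bits
= 1810000 bits
= 226250 bytes
= 220.9473 KB
BDP = 1810000 bits (226250 bytes)


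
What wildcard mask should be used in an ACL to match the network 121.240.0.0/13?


Subnet mask: 255.248.0.0
Wildcard = 255.255.255.255 - subnet mask
255 - 255 = 0
255 - 248 = 7
255 - 0 = 255
255 - 0 = 255
Wildcard: 0.7.255.255


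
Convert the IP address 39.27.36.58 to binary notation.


39 = 00100111
27 = 00011011
36 = 00100100
58 = 00111010
Binary: 00100111.00011011.00100100.00111010


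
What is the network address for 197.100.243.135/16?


IP:   11000101.01100100.11110011.10000111
Mask: 11111111.11111111.00000000.00000000
AND operation:
Net:  11000101.01100100.00000000.00000000
Network: 197.100.0.0/16


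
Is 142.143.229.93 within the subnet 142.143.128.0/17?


Subnet network: 142.143.128.0
Test IP AND mask: 142.143.128.0
Yes, 142.143.229.93 is in 142.143.128.0/17


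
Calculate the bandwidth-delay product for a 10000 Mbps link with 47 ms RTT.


BDP = bandwidth * RTT
= 10000 Mbps * 47 ms
= 10000 * 1e6 * 47 / 1000 bits
= 470000000 bits
= 58750000 bytes
= 57373.0469 KB
BDP = 470000000 bits (58750000 bytes)


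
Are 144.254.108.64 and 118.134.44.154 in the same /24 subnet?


Mask: 255.255.255.0
144.254.108.64 AND mask = 144.254.108.0
118.134.44.154 AND mask = 118.134.44.0
No, different subnets (144.254.108.0 vs 118.134.44.0)


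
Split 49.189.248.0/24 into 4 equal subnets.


New prefix = 24 + 2 = 26
Each subnet has 64 addresses
  49.189.248.0/26
  49.189.248.64/26
  49.189.248.128/26
  49.189.248.192/26
Subnets: 49.189.248.0/26, 49.189.248.64/26, 49.189.248.128/26, 49.189.248.192/26


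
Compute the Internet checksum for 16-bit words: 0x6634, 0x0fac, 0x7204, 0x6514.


Sum all words (with carry folding):
+ 0x6634 = 0x6634
+ 0x0fac = 0x75e0
+ 0x7204 = 0xe7e4
+ 0x6514 = 0x4cf9
One's complement: ~0x4cf9
Checksum = 0xb306


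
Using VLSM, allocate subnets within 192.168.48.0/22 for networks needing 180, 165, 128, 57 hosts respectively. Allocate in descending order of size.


180 hosts -> /24 (254 usable): 192.168.48.0/24
165 hosts -> /24 (254 usable): 192.168.49.0/24
128 hosts -> /24 (254 usable): 192.168.50.0/24
57 hosts -> /26 (62 usable): 192.168.51.0/26
Allocation: 192.168.48.0/24 (180 hosts, 254 usable); 192.168.49.0/24 (165 hosts, 254 usable); 192.168.50.0/24 (128 hosts, 254 usable); 192.168.51.0/26 (57 hosts, 62 usable)


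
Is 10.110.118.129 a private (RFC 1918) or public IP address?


RFC 1918 private ranges:
  10.0.0.0/8 (10.0.0.0 - 10.255.255.255)
  172.16.0.0/12 (172.16.0.0 - 172.31.255.255)
  192.168.0.0/16 (192.168.0.0 - 192.168.255.255)
Private (in 10.0.0.0/8)


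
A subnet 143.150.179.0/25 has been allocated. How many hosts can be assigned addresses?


Host bits = 32 - 25 = 7
Total addresses = 2^7 = 128
Usable = total - 2 (network and broadcast)
Usable hosts: 126


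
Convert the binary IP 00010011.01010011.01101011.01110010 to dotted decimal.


00010011 = 19
01010011 = 83
01101011 = 107
01110010 = 114
IP: 19.83.107.114


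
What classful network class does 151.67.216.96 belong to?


First octet: 151
Binary: 10010111
10xxxxxx -> Class B (128-191)
Class B, default mask 255.255.0.0 (/16)


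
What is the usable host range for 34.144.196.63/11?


Network: 34.128.0.0
Broadcast: 34.159.255.255
First usable = network + 1
Last usable = broadcast - 1
Range: 34.128.0.1 to 34.159.255.254


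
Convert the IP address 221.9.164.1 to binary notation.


221 = 11011101
9 = 00001001
164 = 10100100
1 = 00000001
Binary: 11011101.00001001.10100100.00000001


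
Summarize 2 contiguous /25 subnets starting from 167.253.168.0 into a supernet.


Original prefix: /25
Number of subnets: 2 = 2^1
New prefix = 25 - 1 = 24
Supernet: 167.253.168.0/24


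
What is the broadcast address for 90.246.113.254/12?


Network: 90.240.0.0/12
Host bits = 20
Set all host bits to 1:
Broadcast: 90.255.255.255


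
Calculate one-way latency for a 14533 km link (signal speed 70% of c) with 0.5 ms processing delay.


Speed = 0.7 * 3e5 km/s = 210000 km/s
Propagation delay = 14533 / 210000 = 0.0692 s = 69.2048 ms
Processing delay = 0.5 ms
Total one-way latency = 69.7048 ms


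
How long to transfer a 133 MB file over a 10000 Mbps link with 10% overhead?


Effective throughput = 10000 * (1 - 10/100) = 9000 Mbps
File size in Mb = 133 * 8 = 1064 Mb
Time = 1064 / 9000
Time = 0.1182 seconds


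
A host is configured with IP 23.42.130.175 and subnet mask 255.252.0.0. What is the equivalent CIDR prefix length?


Binary: 11111111.11111100.00000000.00000000
Count leading 1s
Prefix: /14


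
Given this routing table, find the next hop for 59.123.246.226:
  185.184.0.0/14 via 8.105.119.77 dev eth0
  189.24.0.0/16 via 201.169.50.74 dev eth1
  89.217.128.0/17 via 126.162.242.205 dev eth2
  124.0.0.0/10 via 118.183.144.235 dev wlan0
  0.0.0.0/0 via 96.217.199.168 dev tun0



Longest prefix match for 59.123.246.226:
  /14 185.184.0.0: no
  /16 189.24.0.0: no
  /17 89.217.128.0: no
  /10 124.0.0.0: no
  /0 0.0.0.0: MATCH
Selected: next-hop 96.217.199.168 via tun0 (matched /0)


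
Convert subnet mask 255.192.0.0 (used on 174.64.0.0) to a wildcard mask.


Subnet mask: 255.192.0.0
Wildcard = 255.255.255.255 - subnet mask
255 - 255 = 0
255 - 192 = 63
255 - 0 = 255
255 - 0 = 255
Wildcard: 0.63.255.255


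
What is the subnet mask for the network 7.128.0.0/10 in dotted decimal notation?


/10 means 10 network bits, 22 host bits
Binary: 11111111110000000000000000000000
Mask: 255.192.0.0


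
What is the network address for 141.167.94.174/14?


IP:   10001101.10100111.01011110.10101110
Mask: 11111111.11111100.00000000.00000000
AND operation:
Net:  10001101.10100100.00000000.00000000
Network: 141.164.0.0/14


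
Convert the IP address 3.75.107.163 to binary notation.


3 = 00000011
75 = 01001011
107 = 01101011
163 = 10100011
Binary: 00000011.01001011.01101011.10100011


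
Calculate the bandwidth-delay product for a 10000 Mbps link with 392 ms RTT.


BDP = bandwidth * RTT
= 10000 Mbps * 392 ms
= 10000 * 1e6 * 392 / 1000 bits
= 3920000000 bits
= 490000000 bytes
= 478515.625 KB
BDP = 3920000000 bits (490000000 bytes)


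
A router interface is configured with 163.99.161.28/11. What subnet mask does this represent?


/11 means 11 network bits, 21 host bits
Binary: 11111111111000000000000000000000
Mask: 255.224.0.0


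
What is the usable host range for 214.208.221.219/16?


Network: 214.208.0.0
Broadcast: 214.208.255.255
First usable = network + 1
Last usable = broadcast - 1
Range: 214.208.0.1 to 214.208.255.254


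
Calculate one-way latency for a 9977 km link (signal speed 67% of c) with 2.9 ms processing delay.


Speed = 0.67 * 3e5 km/s = 201000 km/s
Propagation delay = 9977 / 201000 = 0.0496 s = 49.6368 ms
Processing delay = 2.9 ms
Total one-way latency = 52.5368 ms


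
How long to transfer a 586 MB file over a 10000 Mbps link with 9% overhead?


Effective throughput = 10000 * (1 - 9/100) = 9100 Mbps
File size in Mb = 586 * 8 = 4688 Mb
Time = 4688 / 9100
Time = 0.5152 seconds


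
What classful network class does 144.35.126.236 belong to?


First octet: 144
Binary: 10010000
10xxxxxx -> Class B (128-191)
Class B, default mask 255.255.0.0 (/16)


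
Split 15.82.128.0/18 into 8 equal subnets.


New prefix = 18 + 3 = 21
Each subnet has 2048 addresses
  15.82.128.0/21
  15.82.136.0/21
  15.82.144.0/21
  15.82.152.0/21
  15.82.160.0/21
  15.82.168.0/21
  15.82.176.0/21
  15.82.184.0/21
Subnets: 15.82.128.0/21, 15.82.136.0/21, 15.82.144.0/21, 15.82.152.0/21, 15.82.160.0/21, 15.82.168.0/21, 15.82.176.0/21, 15.82.184.0/21


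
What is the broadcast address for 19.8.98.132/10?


Network: 19.0.0.0/10
Host bits = 22
Set all host bits to 1:
Broadcast: 19.63.255.255


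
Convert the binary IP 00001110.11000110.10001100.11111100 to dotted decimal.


00001110 = 14
11000110 = 198
10001100 = 140
11111100 = 252
IP: 14.198.140.252


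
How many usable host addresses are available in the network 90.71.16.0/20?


Host bits = 32 - 20 = 12
Total addresses = 2^12 = 4096
Usable = total - 2 (network and broadcast)
Usable hosts: 4094


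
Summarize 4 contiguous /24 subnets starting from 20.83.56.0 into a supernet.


Original prefix: /24
Number of subnets: 4 = 2^2
New prefix = 24 - 2 = 22
Supernet: 20.83.56.0/22


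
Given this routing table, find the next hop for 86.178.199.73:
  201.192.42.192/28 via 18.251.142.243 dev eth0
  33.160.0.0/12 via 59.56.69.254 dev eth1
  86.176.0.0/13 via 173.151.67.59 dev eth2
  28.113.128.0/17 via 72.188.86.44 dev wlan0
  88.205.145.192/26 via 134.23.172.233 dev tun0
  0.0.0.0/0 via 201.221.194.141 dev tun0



Longest prefix match for 86.178.199.73:
  /28 201.192.42.192: no
  /12 33.160.0.0: no
  /13 86.176.0.0: MATCH
  /17 28.113.128.0: no
  /26 88.205.145.192: no
  /0 0.0.0.0: MATCH
Selected: next-hop 173.151.67.59 via eth2 (matched /13)


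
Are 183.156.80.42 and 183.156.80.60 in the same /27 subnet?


Mask: 255.255.255.224
183.156.80.42 AND mask = 183.156.80.32
183.156.80.60 AND mask = 183.156.80.32
Yes, same subnet (183.156.80.32)


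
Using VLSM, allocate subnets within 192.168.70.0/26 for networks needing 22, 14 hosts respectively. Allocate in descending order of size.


22 hosts -> /27 (30 usable): 192.168.70.0/27
14 hosts -> /28 (14 usable): 192.168.70.32/28
Allocation: 192.168.70.0/27 (22 hosts, 30 usable); 192.168.70.32/28 (14 hosts, 14 usable)


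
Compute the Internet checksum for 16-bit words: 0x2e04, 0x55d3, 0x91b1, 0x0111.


Sum all words (with carry folding):
+ 0x2e04 = 0x2e04
+ 0x55d3 = 0x83d7
+ 0x91b1 = 0x1589
+ 0x0111 = 0x169a
One's complement: ~0x169a
Checksum = 0xe965


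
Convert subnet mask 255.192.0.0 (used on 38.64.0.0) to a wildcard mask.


Subnet mask: 255.192.0.0
Wildcard = 255.255.255.255 - subnet mask
255 - 255 = 0
255 - 192 = 63
255 - 0 = 255
255 - 0 = 255
Wildcard: 0.63.255.255


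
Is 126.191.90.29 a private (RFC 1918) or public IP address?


RFC 1918 private ranges:
  10.0.0.0/8 (10.0.0.0 - 10.255.255.255)
  172.16.0.0/12 (172.16.0.0 - 172.31.255.255)
  192.168.0.0/16 (192.168.0.0 - 192.168.255.255)
Public (not in any RFC 1918 range)


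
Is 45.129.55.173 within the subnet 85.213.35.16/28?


Subnet network: 85.213.35.16
Test IP AND mask: 45.129.55.160
No, 45.129.55.173 is not in 85.213.35.16/28


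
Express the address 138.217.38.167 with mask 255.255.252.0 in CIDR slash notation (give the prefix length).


Binary: 11111111.11111111.11111100.00000000
Count leading 1s
Prefix: /22


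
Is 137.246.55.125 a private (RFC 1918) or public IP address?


RFC 1918 private ranges:
  10.0.0.0/8 (10.0.0.0 - 10.255.255.255)
  172.16.0.0/12 (172.16.0.0 - 172.31.255.255)
  192.168.0.0/16 (192.168.0.0 - 192.168.255.255)
Public (not in any RFC 1918 range)


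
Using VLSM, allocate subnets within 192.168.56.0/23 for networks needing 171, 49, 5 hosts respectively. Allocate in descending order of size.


171 hosts -> /24 (254 usable): 192.168.56.0/24
49 hosts -> /26 (62 usable): 192.168.57.0/26
5 hosts -> /29 (6 usable): 192.168.57.64/29
Allocation: 192.168.56.0/24 (171 hosts, 254 usable); 192.168.57.0/26 (49 hosts, 62 usable); 192.168.57.64/29 (5 hosts, 6 usable)


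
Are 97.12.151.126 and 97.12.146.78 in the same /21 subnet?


Mask: 255.255.248.0
97.12.151.126 AND mask = 97.12.144.0
97.12.146.78 AND mask = 97.12.144.0
Yes, same subnet (97.12.144.0)


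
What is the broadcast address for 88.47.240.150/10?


Network: 88.0.0.0/10
Host bits = 22
Set all host bits to 1:
Broadcast: 88.63.255.255


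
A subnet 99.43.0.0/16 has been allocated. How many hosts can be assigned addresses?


Host bits = 32 - 16 = 16
Total addresses = 2^16 = 65536
Usable = total - 2 (network and broadcast)
Usable hosts: 65534


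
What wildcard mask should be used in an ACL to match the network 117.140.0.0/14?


Subnet mask: 255.252.0.0
Wildcard = 255.255.255.255 - subnet mask
255 - 255 = 0
255 - 252 = 3
255 - 0 = 255
255 - 0 = 255
Wildcard: 0.3.255.255


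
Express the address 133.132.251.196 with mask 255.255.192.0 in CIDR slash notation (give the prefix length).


Binary: 11111111.11111111.11000000.00000000
Count leading 1s
Prefix: /18


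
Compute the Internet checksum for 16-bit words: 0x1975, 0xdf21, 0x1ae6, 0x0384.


Sum all words (with carry folding):
+ 0x1975 = 0x1975
+ 0xdf21 = 0xf896
+ 0x1ae6 = 0x137d
+ 0x0384 = 0x1701
One's complement: ~0x1701
Checksum = 0xe8fe


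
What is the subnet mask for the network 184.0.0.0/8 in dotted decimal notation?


/8 means 8 network bits, 24 host bits
Binary: 11111111000000000000000000000000
Mask: 255.0.0.0


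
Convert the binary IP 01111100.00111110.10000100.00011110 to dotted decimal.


01111100 = 124
00111110 = 62
10000100 = 132
00011110 = 30
IP: 124.62.132.30


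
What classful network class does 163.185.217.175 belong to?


First octet: 163
Binary: 10100011
10xxxxxx -> Class B (128-191)
Class B, default mask 255.255.0.0 (/16)


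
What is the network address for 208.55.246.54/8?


IP:   11010000.00110111.11110110.00110110
Mask: 11111111.00000000.00000000.00000000
AND operation:
Net:  11010000.00000000.00000000.00000000
Network: 208.0.0.0/8


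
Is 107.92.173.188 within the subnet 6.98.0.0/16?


Subnet network: 6.98.0.0
Test IP AND mask: 107.92.0.0
No, 107.92.173.188 is not in 6.98.0.0/16


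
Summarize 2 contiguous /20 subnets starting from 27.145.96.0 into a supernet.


Original prefix: /20
Number of subnets: 2 = 2^1
New prefix = 20 - 1 = 19
Supernet: 27.145.96.0/19


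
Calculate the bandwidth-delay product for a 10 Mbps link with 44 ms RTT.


BDP = bandwidth * RTT
= 10 Mbps * 44 ms
= 10 * 1e6 * 44 / 1000 bits
= 440000 bits
= 55000 bytes
= 53.7109 KB
BDP = 440000 bits (55000 bytes)


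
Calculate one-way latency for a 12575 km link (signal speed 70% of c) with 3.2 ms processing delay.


Speed = 0.7 * 3e5 km/s = 210000 km/s
Propagation delay = 12575 / 210000 = 0.0599 s = 59.881 ms
Processing delay = 3.2 ms
Total one-way latency = 63.081 ms


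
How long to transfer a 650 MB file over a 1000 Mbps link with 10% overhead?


Effective throughput = 1000 * (1 - 10/100) = 900 Mbps
File size in Mb = 650 * 8 = 5200 Mb
Time = 5200 / 900
Time = 5.7778 seconds


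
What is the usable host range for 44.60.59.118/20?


Network: 44.60.48.0
Broadcast: 44.60.63.255
First usable = network + 1
Last usable = broadcast - 1
Range: 44.60.48.1 to 44.60.63.254


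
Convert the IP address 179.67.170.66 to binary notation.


179 = 10110011
67 = 01000011
170 = 10101010
66 = 01000010
Binary: 10110011.01000011.10101010.01000010


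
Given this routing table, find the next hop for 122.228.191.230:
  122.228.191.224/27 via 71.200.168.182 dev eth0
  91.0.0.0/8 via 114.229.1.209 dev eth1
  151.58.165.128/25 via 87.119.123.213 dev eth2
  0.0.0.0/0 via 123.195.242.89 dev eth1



Longest prefix match for 122.228.191.230:
  /27 122.228.191.224: MATCH
  /8 91.0.0.0: no
  /25 151.58.165.128: no
  /0 0.0.0.0: MATCH
Selected: next-hop 71.200.168.182 via eth0 (matched /27)


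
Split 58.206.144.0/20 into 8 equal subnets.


New prefix = 20 + 3 = 23
Each subnet has 512 addresses
  58.206.144.0/23
  58.206.146.0/23
  58.206.148.0/23
  58.206.150.0/23
  58.206.152.0/23
  58.206.154.0/23
  58.206.156.0/23
  58.206.158.0/23
Subnets: 58.206.144.0/23, 58.206.146.0/23, 58.206.148.0/23, 58.206.150.0/23, 58.206.152.0/23, 58.206.154.0/23, 58.206.156.0/23, 58.206.158.0/23


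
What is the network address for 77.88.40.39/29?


IP:   01001101.01011000.00101000.00100111
Mask: 11111111.11111111.11111111.11111000
AND operation:
Net:  01001101.01011000.00101000.00100000
Network: 77.88.40.32/29


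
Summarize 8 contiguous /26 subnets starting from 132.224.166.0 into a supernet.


Original prefix: /26
Number of subnets: 8 = 2^3
New prefix = 26 - 3 = 23
Supernet: 132.224.166.0/23


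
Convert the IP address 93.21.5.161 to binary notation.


93 = 01011101
21 = 00010101
5 = 00000101
161 = 10100001
Binary: 01011101.00010101.00000101.10100001


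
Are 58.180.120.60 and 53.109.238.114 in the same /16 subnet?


Mask: 255.255.0.0
58.180.120.60 AND mask = 58.180.0.0
53.109.238.114 AND mask = 53.109.0.0
No, different subnets (58.180.0.0 vs 53.109.0.0)


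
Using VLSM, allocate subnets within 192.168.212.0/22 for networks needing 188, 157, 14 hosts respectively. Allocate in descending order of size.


188 hosts -> /24 (254 usable): 192.168.212.0/24
157 hosts -> /24 (254 usable): 192.168.213.0/24
14 hosts -> /28 (14 usable): 192.168.214.0/28
Allocation: 192.168.212.0/24 (188 hosts, 254 usable); 192.168.213.0/24 (157 hosts, 254 usable); 192.168.214.0/28 (14 hosts, 14 usable)


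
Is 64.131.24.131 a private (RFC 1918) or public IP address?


RFC 1918 private ranges:
  10.0.0.0/8 (10.0.0.0 - 10.255.255.255)
  172.16.0.0/12 (172.16.0.0 - 172.31.255.255)
  192.168.0.0/16 (192.168.0.0 - 192.168.255.255)
Public (not in any RFC 1918 range)


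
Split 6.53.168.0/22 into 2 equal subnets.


New prefix = 22 + 1 = 23
Each subnet has 512 addresses
  6.53.168.0/23
  6.53.170.0/23
Subnets: 6.53.168.0/23, 6.53.170.0/23


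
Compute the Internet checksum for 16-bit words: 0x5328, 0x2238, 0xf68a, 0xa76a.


Sum all words (with carry folding):
+ 0x5328 = 0x5328
+ 0x2238 = 0x7560
+ 0xf68a = 0x6beb
+ 0xa76a = 0x1356
One's complement: ~0x1356
Checksum = 0xeca9


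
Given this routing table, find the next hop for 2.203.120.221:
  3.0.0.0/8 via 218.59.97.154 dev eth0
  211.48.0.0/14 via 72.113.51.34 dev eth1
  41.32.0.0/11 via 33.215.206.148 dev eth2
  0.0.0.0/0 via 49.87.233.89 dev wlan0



Longest prefix match for 2.203.120.221:
  /8 3.0.0.0: no
  /14 211.48.0.0: no
  /11 41.32.0.0: no
  /0 0.0.0.0: MATCH
Selected: next-hop 49.87.233.89 via wlan0 (matched /0)


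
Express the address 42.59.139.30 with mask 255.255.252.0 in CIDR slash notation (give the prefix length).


Binary: 11111111.11111111.11111100.00000000
Count leading 1s
Prefix: /22


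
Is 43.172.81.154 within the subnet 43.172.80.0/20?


Subnet network: 43.172.80.0
Test IP AND mask: 43.172.80.0
Yes, 43.172.81.154 is in 43.172.80.0/20


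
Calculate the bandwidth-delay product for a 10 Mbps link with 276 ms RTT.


BDP = bandwidth * RTT
= 10 Mbps * 276 ms
= 10 * 1e6 * 276 / 1000 bits
= 2760000 bits
= 345000 bytes
= 336.9141 KB
BDP = 2760000 bits (345000 bytes)


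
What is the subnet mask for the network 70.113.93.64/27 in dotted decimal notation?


/27 means 27 network bits, 5 host bits
Binary: 11111111111111111111111111100000
Mask: 255.255.255.224


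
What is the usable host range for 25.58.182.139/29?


Network: 25.58.182.136
Broadcast: 25.58.182.143
First usable = network + 1
Last usable = broadcast - 1
Range: 25.58.182.137 to 25.58.182.142


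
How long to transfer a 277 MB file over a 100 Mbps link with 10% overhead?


Effective throughput = 100 * (1 - 10/100) = 90 Mbps
File size in Mb = 277 * 8 = 2216 Mb
Time = 2216 / 90
Time = 24.6222 seconds


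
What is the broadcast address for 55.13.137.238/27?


Network: 55.13.137.224/27
Host bits = 5
Set all host bits to 1:
Broadcast: 55.13.137.255


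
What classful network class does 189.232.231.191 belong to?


First octet: 189
Binary: 10111101
10xxxxxx -> Class B (128-191)
Class B, default mask 255.255.0.0 (/16)


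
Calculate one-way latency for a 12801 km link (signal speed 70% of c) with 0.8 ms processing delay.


Speed = 0.7 * 3e5 km/s = 210000 km/s
Propagation delay = 12801 / 210000 = 0.061 s = 60.9571 ms
Processing delay = 0.8 ms
Total one-way latency = 61.7571 ms


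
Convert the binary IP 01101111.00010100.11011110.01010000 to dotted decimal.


01101111 = 111
00010100 = 20
11011110 = 222
01010000 = 80
IP: 111.20.222.80


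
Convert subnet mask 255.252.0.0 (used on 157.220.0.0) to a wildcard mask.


Subnet mask: 255.252.0.0
Wildcard = 255.255.255.255 - subnet mask
255 - 255 = 0
255 - 252 = 3
255 - 0 = 255
255 - 0 = 255
Wildcard: 0.3.255.255


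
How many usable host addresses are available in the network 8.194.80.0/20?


Host bits = 32 - 20 = 12
Total addresses = 2^12 = 4096
Usable = total - 2 (network and broadcast)
Usable hosts: 4094


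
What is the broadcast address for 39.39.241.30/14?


Network: 39.36.0.0/14
Host bits = 18
Set all host bits to 1:
Broadcast: 39.39.255.255


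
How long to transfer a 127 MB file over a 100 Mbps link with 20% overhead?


Effective throughput = 100 * (1 - 20/100) = 80 Mbps
File size in Mb = 127 * 8 = 1016 Mb
Time = 1016 / 80
Time = 12.7 seconds


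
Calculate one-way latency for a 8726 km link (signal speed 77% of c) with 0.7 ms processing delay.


Speed = 0.77 * 3e5 km/s = 231000 km/s
Propagation delay = 8726 / 231000 = 0.0378 s = 37.7749 ms
Processing delay = 0.7 ms
Total one-way latency = 38.4749 ms


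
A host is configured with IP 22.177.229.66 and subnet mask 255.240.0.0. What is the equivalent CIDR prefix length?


Binary: 11111111.11110000.00000000.00000000
Count leading 1s
Prefix: /12


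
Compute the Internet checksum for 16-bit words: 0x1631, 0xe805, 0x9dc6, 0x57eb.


Sum all words (with carry folding):
+ 0x1631 = 0x1631
+ 0xe805 = 0xfe36
+ 0x9dc6 = 0x9bfd
+ 0x57eb = 0xf3e8
One's complement: ~0xf3e8
Checksum = 0x0c17


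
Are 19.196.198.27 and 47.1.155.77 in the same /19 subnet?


Mask: 255.255.224.0
19.196.198.27 AND mask = 19.196.192.0
47.1.155.77 AND mask = 47.1.128.0
No, different subnets (19.196.192.0 vs 47.1.128.0)


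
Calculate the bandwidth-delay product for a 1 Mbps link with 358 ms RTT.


BDP = bandwidth * RTT
= 1 Mbps * 358 ms
= 1 * 1e6 * 358 / 1000 bits
= 358000 bits
= 44750 bytes
= 43.7012 KB
BDP = 358000 bits (44750 bytes)


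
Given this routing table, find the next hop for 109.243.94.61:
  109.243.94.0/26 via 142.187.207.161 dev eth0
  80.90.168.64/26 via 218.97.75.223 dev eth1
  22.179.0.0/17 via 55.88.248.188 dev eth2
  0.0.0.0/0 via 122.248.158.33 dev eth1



Longest prefix match for 109.243.94.61:
  /26 109.243.94.0: MATCH
  /26 80.90.168.64: no
  /17 22.179.0.0: no
  /0 0.0.0.0: MATCH
Selected: next-hop 142.187.207.161 via eth0 (matched /26)


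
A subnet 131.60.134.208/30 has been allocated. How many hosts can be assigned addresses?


Host bits = 32 - 30 = 2
Total addresses = 2^2 = 4
Usable = total - 2 (network and broadcast)
Usable hosts: 2


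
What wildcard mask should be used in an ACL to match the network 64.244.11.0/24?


Subnet mask: 255.255.255.0
Wildcard = 255.255.255.255 - subnet mask
255 - 255 = 0
255 - 255 = 0
255 - 255 = 0
255 - 0 = 255
Wildcard: 0.0.0.255


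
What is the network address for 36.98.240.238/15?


IP:   00100100.01100010.11110000.11101110
Mask: 11111111.11111110.00000000.00000000
AND operation:
Net:  00100100.01100010.00000000.00000000
Network: 36.98.0.0/15


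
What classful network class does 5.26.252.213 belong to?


First octet: 5
Binary: 00000101
0xxxxxxx -> Class A (1-126)
Class A, default mask 255.0.0.0 (/8)


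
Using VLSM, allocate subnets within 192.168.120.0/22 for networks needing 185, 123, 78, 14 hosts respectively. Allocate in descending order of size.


185 hosts -> /24 (254 usable): 192.168.120.0/24
123 hosts -> /25 (126 usable): 192.168.121.0/25
78 hosts -> /25 (126 usable): 192.168.121.128/25
14 hosts -> /28 (14 usable): 192.168.122.0/28
Allocation: 192.168.120.0/24 (185 hosts, 254 usable); 192.168.121.0/25 (123 hosts, 126 usable); 192.168.121.128/25 (78 hosts, 126 usable); 192.168.122.0/28 (14 hosts, 14 usable)


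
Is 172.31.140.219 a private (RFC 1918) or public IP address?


RFC 1918 private ranges:
  10.0.0.0/8 (10.0.0.0 - 10.255.255.255)
  172.16.0.0/12 (172.16.0.0 - 172.31.255.255)
  192.168.0.0/16 (192.168.0.0 - 192.168.255.255)
Private (in 172.16.0.0/12)


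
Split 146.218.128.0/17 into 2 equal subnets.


New prefix = 17 + 1 = 18
Each subnet has 16384 addresses
  146.218.128.0/18
  146.218.192.0/18
Subnets: 146.218.128.0/18, 146.218.192.0/18


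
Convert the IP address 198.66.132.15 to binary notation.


198 = 11000110
66 = 01000010
132 = 10000100
15 = 00001111
Binary: 11000110.01000010.10000100.00001111


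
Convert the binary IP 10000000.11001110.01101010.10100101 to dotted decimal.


10000000 = 128
11001110 = 206
01101010 = 106
10100101 = 165
IP: 128.206.106.165


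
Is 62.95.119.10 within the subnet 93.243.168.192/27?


Subnet network: 93.243.168.192
Test IP AND mask: 62.95.119.0
No, 62.95.119.10 is not in 93.243.168.192/27


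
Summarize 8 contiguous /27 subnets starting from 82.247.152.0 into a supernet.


Original prefix: /27
Number of subnets: 8 = 2^3
New prefix = 27 - 3 = 24
Supernet: 82.247.152.0/24


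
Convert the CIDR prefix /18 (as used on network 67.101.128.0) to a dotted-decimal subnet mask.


/18 means 18 network bits, 14 host bits
Binary: 11111111111111111100000000000000
Mask: 255.255.192.0


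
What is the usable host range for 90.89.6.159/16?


Network: 90.89.0.0
Broadcast: 90.89.255.255
First usable = network + 1
Last usable = broadcast - 1
Range: 90.89.0.1 to 90.89.255.254


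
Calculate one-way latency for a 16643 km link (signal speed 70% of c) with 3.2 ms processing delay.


Speed = 0.7 * 3e5 km/s = 210000 km/s
Propagation delay = 16643 / 210000 = 0.0793 s = 79.2524 ms
Processing delay = 3.2 ms
Total one-way latency = 82.4524 ms
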